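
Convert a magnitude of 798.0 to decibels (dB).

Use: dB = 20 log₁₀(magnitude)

dB = 20 log₁₀(798.0) = 58.0 dB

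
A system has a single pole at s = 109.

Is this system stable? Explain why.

Pole at s = 109 is in the right half-plane. Unstable.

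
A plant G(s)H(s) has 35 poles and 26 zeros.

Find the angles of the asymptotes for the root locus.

n - m = 35 - 26 = 9. Angles: θk = (2k + 1)·180°/9 = 20°, 60°, 100°, 140°, 180°, 220°, 260°, 300°, 340°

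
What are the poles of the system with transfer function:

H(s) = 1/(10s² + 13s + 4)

Discriminant = 13² - 4×10×4 = 169 - 160 = 9 > 0, so two distinct real poles. Using quadratic formula: s = (-13 ± √9)/(2×10) = (-13 ± √9)/20, with √9 = 3. s₁ = -10/20 = -0.5, s₂ = -16/20 = -0.8. Poles: s₁ = -0.5, s₂ = -0.8.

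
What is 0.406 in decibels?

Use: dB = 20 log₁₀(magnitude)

dB = 20 log₁₀(0.406) = -7.8 dB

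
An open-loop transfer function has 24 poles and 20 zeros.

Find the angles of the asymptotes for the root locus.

n - m = 24 - 20 = 4. Angles: θk = (2k + 1)·180°/4 = 45°, 135°, 225°, 315°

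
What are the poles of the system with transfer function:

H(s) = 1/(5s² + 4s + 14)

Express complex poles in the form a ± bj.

Discriminant = 4² - 4×5×14 = 16 - 280 = -264 < 0, so the poles are a complex conjugate pair s = (-4 ± j√264)/(2×5). Real part = -4/(2×5) = -4/10 = -0.4; imaginary part = ±√264/(2×5) ≈ 1.6248. Poles: s = -0.4 ± 1.6248j.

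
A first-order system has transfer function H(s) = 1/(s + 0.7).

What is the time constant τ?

For H(s) = 1/(s + 1/τ), the pole is at -1/τ = -0.7, so τ = 1/0.7 = 1.4286 s.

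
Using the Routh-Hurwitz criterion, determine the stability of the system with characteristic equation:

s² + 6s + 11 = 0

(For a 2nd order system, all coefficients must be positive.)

Coefficients: 1, 6, 11. All positive, so system is stable.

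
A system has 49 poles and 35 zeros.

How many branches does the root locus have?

Root locus has n branches where n = number of poles = 49.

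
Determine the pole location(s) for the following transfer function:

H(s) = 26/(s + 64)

Pole is where denominator = 0: s + 64 = 0, so s = -64.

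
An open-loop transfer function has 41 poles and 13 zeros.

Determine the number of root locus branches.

Root locus has n branches where n = number of poles = 41.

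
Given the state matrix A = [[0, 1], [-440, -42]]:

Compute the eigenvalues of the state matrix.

det(A - λI) = λ² - (-42)λ + 440 = (λ - (-22))(λ - (-20)). Eigenvalues: -22, -20.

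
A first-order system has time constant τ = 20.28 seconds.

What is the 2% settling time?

For first-order system, 2% settling time ≈ 4τ = 4 × 20.28 = 81.12 s.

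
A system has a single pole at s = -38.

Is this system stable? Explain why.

Pole at s = -38 is in the left half-plane. Stable.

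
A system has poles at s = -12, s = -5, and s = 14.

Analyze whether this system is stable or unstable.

Pole(s) at s = 14 are not in the left half-plane. System is unstable.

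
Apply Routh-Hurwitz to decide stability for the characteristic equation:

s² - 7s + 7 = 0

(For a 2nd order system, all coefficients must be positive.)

Coefficients: 1, -7, 7. b=-7 not positive, so system is unstable.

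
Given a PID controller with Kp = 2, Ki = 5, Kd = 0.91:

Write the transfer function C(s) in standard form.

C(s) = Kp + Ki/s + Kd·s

Substituting values: C(s) = 2 + 5/s + 0.91s = (0.91s² + 2s + 5)/s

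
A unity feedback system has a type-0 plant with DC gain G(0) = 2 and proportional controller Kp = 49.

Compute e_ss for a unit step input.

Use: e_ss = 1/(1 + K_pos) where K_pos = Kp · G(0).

K_pos = Kp · G(0) = 49 × 2 = 98. e_ss = 1/(1 + 98) = 0.0101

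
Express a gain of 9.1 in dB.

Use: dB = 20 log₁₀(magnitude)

dB = 20 log₁₀(9.1) = 19.2 dB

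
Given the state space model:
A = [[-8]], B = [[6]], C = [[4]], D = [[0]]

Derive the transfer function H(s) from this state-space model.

(sI - A)⁻¹ = 1/(s + 8). H(s) = 4 × 6/(s + 8) + 0 = 24/(s + 8).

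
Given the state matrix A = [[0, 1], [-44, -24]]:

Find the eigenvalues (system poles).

det(A - λI) = λ² - (-24)λ + 44 = (λ - (-2))(λ - (-22)). Eigenvalues: -2, -22.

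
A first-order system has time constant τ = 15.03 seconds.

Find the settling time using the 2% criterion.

For first-order system, 2% settling time ≈ 4τ = 4 × 15.03 = 60.12 s.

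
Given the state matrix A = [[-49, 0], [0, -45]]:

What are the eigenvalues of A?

For diagonal matrix, eigenvalues are diagonal entries: λ₁ = -49, λ₂ = -45.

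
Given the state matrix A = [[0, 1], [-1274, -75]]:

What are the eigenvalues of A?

det(A - λI) = λ² - (-75)λ + 1274 = (λ - (-49))(λ - (-26)). Eigenvalues: -49, -26.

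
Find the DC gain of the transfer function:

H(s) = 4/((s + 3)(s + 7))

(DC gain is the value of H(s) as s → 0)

DC gain = H(0) = 4/(3 × 7) = 4/21 = 0.1905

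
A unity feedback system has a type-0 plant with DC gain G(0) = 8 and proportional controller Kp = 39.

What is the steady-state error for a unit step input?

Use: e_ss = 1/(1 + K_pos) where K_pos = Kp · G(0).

K_pos = Kp · G(0) = 39 × 8 = 312. e_ss = 1/(1 + 312) = 0.0032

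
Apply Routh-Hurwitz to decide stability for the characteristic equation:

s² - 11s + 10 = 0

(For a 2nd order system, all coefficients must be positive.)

Coefficients: 1, -11, 10. b=-11 not positive, so system is unstable.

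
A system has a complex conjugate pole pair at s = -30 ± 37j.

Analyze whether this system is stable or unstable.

Real part of poles is -30 (< 0, left half-plane). Stable.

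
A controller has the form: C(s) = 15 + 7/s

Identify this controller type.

This is a Proportional-Integral (PI) controller.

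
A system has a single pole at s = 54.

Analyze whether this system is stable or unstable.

Pole at s = 54 is in the right half-plane. Unstable.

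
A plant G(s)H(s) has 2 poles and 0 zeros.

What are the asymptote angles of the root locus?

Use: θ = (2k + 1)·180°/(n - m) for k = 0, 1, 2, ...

n - m = 2 - 0 = 2. Angles: θk = (2k + 1)·180°/2 = 90°, 270°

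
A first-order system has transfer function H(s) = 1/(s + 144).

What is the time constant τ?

For H(s) = 1/(s + 1/τ), the pole is at -1/τ = -144, so τ = 1/144 = 0.0069 s.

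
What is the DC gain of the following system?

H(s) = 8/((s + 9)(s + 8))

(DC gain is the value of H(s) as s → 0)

DC gain = H(0) = 8/(9 × 8) = 8/72 = 0.1111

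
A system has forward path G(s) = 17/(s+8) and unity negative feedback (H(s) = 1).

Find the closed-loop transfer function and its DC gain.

T(s) = G/(1+GH) = [17/(s+8)] / [1 + 17/(s+8)] = 17/(s+8+17) = 17/(s+25). DC gain = 17/25 = 0.68.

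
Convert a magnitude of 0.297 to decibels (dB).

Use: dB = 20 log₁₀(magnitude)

dB = 20 log₁₀(0.297) = -10.5 dB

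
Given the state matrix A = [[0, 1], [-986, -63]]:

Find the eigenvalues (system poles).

det(A - λI) = λ² - (-63)λ + 986 = (λ - (-34))(λ - (-29)). Eigenvalues: -34, -29.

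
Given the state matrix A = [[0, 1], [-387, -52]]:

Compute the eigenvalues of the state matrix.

det(A - λI) = λ² - (-52)λ + 387 = (λ - (-9))(λ - (-43)). Eigenvalues: -9, -43.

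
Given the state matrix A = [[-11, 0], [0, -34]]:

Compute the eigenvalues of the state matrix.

For diagonal matrix, eigenvalues are diagonal entries: λ₁ = -11, λ₂ = -34.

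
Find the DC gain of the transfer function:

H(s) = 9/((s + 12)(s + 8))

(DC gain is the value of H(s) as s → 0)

DC gain = H(0) = 9/(12 × 8) = 9/96 = 0.09375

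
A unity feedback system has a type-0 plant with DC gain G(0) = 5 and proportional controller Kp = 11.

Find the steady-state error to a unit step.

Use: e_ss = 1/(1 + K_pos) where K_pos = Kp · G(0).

K_pos = Kp · G(0) = 11 × 5 = 55. e_ss = 1/(1 + 55) = 0.0179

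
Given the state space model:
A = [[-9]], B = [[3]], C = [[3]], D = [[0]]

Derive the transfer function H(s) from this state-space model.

(sI - A)⁻¹ = 1/(s + 9). H(s) = 3 × 3/(s + 9) + 0 = 9/(s + 9).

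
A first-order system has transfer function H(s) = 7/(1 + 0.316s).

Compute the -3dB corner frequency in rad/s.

Corner frequency = 1/τ = 1/0.316 = 3.165 rad/s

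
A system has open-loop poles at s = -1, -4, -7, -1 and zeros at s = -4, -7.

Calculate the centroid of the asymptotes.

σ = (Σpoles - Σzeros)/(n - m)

σ = (Σpoles - Σzeros)/(n - m) = (-13 - (-11))/(4 - 2) = -2/2 = -1.0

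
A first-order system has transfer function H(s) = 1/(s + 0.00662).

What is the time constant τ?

For H(s) = 1/(s + 1/τ), the pole is at -1/τ = -0.00662, so τ = 1/0.00662 = 151.1 s.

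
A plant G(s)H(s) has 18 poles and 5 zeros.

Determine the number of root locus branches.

Root locus has n branches where n = number of poles = 18.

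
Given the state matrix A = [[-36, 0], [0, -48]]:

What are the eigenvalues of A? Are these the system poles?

For diagonal matrix, eigenvalues are diagonal entries: λ₁ = -36, λ₂ = -48. Eigenvalues of A = system poles.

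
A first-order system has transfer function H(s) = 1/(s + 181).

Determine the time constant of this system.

For H(s) = 1/(s + 1/τ), the pole is at -1/τ = -181, so τ = 1/181 = 0.0055 s.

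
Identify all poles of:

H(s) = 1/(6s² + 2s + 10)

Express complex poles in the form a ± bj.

Discriminant = 2² - 4×6×10 = 4 - 240 = -236 < 0, so the poles are a complex conjugate pair s = (-2 ± j√236)/(2×6). Real part = -2/(2×6) = -2/12 ≈ -0.1667; imaginary part = ±√236/(2×6) ≈ 1.2802. Poles: s = -0.1667 ± 1.2802j.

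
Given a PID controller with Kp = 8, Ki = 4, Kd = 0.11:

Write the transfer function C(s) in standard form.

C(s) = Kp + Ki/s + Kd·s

Substituting values: C(s) = 8 + 4/s + 0.11s = (0.11s² + 8s + 4)/s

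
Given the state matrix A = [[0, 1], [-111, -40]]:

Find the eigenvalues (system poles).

det(A - λI) = λ² - (-40)λ + 111 = (λ - (-3))(λ - (-37)). Eigenvalues: -3, -37.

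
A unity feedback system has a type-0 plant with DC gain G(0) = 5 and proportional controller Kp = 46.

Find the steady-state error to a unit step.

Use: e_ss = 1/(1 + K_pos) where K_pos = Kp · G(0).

K_pos = Kp · G(0) = 46 × 5 = 230. e_ss = 1/(1 + 230) = 0.0043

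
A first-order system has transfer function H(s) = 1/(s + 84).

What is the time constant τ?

For H(s) = 1/(s + 1/τ), the pole is at -1/τ = -84, so τ = 1/84 = 0.0119 s.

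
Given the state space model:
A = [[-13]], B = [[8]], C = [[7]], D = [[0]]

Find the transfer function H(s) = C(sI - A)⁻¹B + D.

(sI - A)⁻¹ = 1/(s + 13). H(s) = 7 × 8/(s + 13) + 0 = 56/(s + 13).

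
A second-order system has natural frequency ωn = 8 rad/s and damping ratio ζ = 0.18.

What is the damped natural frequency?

ωd = ωn√(1 - ζ²) = 8√(1 - 0.18²) = 7.87 rad/s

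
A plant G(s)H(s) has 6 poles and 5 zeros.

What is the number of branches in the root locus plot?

Root locus has n branches where n = number of poles = 6.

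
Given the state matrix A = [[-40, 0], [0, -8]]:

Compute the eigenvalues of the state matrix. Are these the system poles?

For diagonal matrix, eigenvalues are diagonal entries: λ₁ = -40, λ₂ = -8. Eigenvalues of A = system poles.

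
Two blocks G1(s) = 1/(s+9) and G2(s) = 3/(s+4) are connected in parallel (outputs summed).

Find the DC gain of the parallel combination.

Parallel: G_eq = G1 + G2. DC gain = G1(0) + G2(0) = 1/9 + 3/4 = 0.1111 + 0.75 = 0.8611.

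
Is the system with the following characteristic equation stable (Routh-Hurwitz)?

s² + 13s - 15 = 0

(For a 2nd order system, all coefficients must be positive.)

Coefficients: 1, 13, -15. c=-15 not positive, so system is unstable.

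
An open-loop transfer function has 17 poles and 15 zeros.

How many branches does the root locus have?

Root locus has n branches where n = number of poles = 17.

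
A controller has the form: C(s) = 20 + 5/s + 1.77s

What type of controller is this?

This is a Proportional-Integral-Derivative (PID) controller.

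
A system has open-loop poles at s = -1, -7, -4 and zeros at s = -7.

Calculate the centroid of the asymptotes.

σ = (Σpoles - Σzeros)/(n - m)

σ = (Σpoles - Σzeros)/(n - m) = (-12 - (-7))/(3 - 1) = -5/2 = -2.5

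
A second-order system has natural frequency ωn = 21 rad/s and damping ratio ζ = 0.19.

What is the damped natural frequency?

ωd = ωn√(1 - ζ²) = 21√(1 - 0.19²) = 20.62 rad/s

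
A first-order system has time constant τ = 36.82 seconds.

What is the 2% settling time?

For first-order system, 2% settling time ≈ 4τ = 4 × 36.82 = 147.28 s.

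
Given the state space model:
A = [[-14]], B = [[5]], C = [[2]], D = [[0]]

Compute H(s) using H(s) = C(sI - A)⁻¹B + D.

(sI - A)⁻¹ = 1/(s + 14). H(s) = 2 × 5/(s + 14) + 0 = 10/(s + 14).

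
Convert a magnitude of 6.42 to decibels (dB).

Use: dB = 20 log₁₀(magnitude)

dB = 20 log₁₀(6.42) = 16.2 dB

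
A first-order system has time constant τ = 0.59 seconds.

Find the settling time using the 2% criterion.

For first-order system, 2% settling time ≈ 4τ = 4 × 0.59 = 2.36 s.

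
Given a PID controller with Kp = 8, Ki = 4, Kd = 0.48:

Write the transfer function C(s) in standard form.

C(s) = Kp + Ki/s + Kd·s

Substituting values: C(s) = 8 + 4/s + 0.48s = (0.48s² + 8s + 4)/s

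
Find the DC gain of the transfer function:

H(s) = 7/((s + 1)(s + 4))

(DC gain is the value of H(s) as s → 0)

DC gain = H(0) = 7/(1 × 4) = 7/4 = 1.75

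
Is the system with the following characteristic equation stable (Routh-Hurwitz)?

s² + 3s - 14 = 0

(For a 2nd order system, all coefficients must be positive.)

Coefficients: 1, 3, -14. c=-14 not positive, so system is unstable.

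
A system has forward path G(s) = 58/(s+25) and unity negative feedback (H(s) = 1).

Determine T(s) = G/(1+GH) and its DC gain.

T(s) = G/(1+GH) = [58/(s+25)] / [1 + 58/(s+25)] = 58/(s+25+58) = 58/(s+83). DC gain = 58/83 = 0.6988.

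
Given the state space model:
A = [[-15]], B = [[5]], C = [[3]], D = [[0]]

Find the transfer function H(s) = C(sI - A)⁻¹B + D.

(sI - A)⁻¹ = 1/(s + 15). H(s) = 3 × 5/(s + 15) + 0 = 15/(s + 15).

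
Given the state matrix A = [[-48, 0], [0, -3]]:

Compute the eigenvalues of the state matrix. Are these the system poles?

For diagonal matrix, eigenvalues are diagonal entries: λ₁ = -48, λ₂ = -3. Eigenvalues of A = system poles.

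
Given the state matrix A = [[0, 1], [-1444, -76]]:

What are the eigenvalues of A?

det(A - λI) = λ² - (-76)λ + 1444 = (λ - (-38))(λ - (-38)). Eigenvalues: -38, -38.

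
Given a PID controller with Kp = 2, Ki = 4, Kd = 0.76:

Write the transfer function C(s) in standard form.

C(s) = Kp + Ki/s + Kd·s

Substituting values: C(s) = 2 + 4/s + 0.76s = (0.76s² + 2s + 4)/s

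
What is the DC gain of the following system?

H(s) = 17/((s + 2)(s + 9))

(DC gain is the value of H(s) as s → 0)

DC gain = H(0) = 17/(2 × 9) = 17/18 = 0.9444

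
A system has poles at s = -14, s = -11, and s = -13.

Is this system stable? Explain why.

All poles are in the left half-plane. System is stable.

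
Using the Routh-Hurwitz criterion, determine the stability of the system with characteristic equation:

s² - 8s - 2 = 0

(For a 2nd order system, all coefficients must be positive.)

Coefficients: 1, -8, -2. b=-8, c=-2 not positive, so system is unstable.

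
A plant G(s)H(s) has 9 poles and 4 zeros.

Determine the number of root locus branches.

Root locus has n branches where n = number of poles = 9.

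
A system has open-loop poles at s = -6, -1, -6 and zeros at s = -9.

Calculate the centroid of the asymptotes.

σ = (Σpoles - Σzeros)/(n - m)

σ = (Σpoles - Σzeros)/(n - m) = (-13 - (-9))/(3 - 1) = -4/2 = -2.0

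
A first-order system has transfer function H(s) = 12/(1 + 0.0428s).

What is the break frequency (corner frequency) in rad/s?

Corner frequency = 1/τ = 1/0.0428 = 23.364 rad/s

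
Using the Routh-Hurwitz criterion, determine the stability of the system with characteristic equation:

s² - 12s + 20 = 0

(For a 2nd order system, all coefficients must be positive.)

Coefficients: 1, -12, 20. b=-12 not positive, so system is unstable.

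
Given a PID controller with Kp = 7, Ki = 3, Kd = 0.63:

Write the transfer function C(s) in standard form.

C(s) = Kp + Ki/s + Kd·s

Substituting values: C(s) = 7 + 3/s + 0.63s = (0.63s² + 7s + 3)/s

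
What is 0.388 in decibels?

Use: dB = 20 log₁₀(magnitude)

dB = 20 log₁₀(0.388) = -8.2 dB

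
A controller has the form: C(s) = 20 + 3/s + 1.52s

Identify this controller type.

This is a Proportional-Integral-Derivative (PID) controller.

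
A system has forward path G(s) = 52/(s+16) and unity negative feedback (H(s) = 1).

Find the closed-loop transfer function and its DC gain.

T(s) = G/(1+GH) = [52/(s+16)] / [1 + 52/(s+16)] = 52/(s+16+52) = 52/(s+68). DC gain = 52/68 = 0.7647.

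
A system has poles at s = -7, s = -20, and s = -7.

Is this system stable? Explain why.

All poles are in the left half-plane. System is stable.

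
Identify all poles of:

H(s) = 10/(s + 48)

Pole is where denominator = 0: s + 48 = 0, so s = -48.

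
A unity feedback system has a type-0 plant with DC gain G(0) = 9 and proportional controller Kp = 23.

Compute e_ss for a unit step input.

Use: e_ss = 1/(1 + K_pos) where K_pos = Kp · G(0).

K_pos = Kp · G(0) = 23 × 9 = 207. e_ss = 1/(1 + 207) = 0.0048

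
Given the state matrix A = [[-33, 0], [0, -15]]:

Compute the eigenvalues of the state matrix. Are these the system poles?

For diagonal matrix, eigenvalues are diagonal entries: λ₁ = -33, λ₂ = -15. Eigenvalues of A = system poles.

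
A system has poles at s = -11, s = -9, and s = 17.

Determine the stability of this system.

Pole(s) at s = 17 are not in the left half-plane. System is unstable.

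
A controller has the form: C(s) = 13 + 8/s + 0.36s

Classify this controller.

This is a Proportional-Integral-Derivative (PID) controller.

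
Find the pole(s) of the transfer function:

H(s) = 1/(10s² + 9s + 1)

Discriminant = 9² - 4×10×1 = 81 - 40 = 41 > 0, so two distinct real poles. Using quadratic formula: s = (-9 ± √41)/(2×10) = (-9 ± √41)/20, with √41 ≈ 6.4031. s₁ ≈ -0.1298, s₂ ≈ -0.7702. Poles: s₁ = -0.1298, s₂ = -0.7702.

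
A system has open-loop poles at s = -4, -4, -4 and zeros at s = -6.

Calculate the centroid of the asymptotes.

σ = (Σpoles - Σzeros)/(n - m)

σ = (Σpoles - Σzeros)/(n - m) = (-12 - (-6))/(3 - 1) = -6/2 = -3.0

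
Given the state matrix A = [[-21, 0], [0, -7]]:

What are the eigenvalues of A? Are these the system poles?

For diagonal matrix, eigenvalues are diagonal entries: λ₁ = -21, λ₂ = -7. Eigenvalues of A = system poles.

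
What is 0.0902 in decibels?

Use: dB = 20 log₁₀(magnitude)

dB = 20 log₁₀(0.0902) = -20.9 dB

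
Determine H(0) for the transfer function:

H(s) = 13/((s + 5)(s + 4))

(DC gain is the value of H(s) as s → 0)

DC gain = H(0) = 13/(5 × 4) = 13/20 = 0.65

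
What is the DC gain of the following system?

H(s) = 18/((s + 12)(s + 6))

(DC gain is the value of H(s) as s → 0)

DC gain = H(0) = 18/(12 × 6) = 18/72 = 0.25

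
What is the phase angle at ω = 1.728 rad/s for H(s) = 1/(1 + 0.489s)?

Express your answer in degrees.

Phase = -arctan(ωτ) = -arctan(1.728 × 0.489) = -40.2°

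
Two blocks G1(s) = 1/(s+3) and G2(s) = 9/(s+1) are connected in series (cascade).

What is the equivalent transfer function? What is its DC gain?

Series: multiply transfer functions. G_eq = 1/(s+3) × 9/(s+1) = 9/((s+3)(s+1)). DC gain = 9/(3×1) = 3.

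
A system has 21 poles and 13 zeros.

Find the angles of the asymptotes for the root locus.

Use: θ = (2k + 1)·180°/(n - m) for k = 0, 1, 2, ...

n - m = 21 - 13 = 8. Angles: θk = (2k + 1)·180°/8 = 22.5°, 67.5°, 112.5°, 157.5°, 202.5°, 247.5°, 292.5°, 337.5°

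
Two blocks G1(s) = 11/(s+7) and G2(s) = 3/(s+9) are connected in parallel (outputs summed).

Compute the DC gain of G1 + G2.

Parallel: G_eq = G1 + G2. DC gain = G1(0) + G2(0) = 11/7 + 3/9 = 1.5714 + 0.3333 = 1.9048.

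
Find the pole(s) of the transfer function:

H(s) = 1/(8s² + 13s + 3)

Discriminant = 13² - 4×8×3 = 169 - 96 = 73 > 0, so two distinct real poles. Using quadratic formula: s = (-13 ± √73)/(2×8) = (-13 ± √73)/16, with √73 ≈ 8.5440. s₁ ≈ -0.2785, s₂ ≈ -1.3465. Poles: s₁ = -0.2785, s₂ = -1.3465.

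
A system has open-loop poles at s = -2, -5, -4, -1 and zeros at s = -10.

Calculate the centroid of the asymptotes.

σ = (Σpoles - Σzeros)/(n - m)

σ = (Σpoles - Σzeros)/(n - m) = (-12 - (-10))/(4 - 1) = -2/3 = -0.67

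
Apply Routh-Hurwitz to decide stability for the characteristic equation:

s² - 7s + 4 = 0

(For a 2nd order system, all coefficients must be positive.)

Coefficients: 1, -7, 4. b=-7 not positive, so system is unstable.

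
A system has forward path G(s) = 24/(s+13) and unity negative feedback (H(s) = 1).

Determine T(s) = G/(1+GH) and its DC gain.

T(s) = G/(1+GH) = [24/(s+13)] / [1 + 24/(s+13)] = 24/(s+13+24) = 24/(s+37). DC gain = 24/37 = 0.6486.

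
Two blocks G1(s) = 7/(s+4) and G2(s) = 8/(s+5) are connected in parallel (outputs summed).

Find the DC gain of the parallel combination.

Parallel: G_eq = G1 + G2. DC gain = G1(0) + G2(0) = 7/4 + 8/5 = 1.75 + 1.6 = 3.35.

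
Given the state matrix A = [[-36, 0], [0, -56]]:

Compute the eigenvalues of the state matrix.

For diagonal matrix, eigenvalues are diagonal entries: λ₁ = -36, λ₂ = -56.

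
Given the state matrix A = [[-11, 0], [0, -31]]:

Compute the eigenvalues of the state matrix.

For diagonal matrix, eigenvalues are diagonal entries: λ₁ = -11, λ₂ = -31.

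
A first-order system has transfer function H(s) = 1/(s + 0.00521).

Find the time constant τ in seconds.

For H(s) = 1/(s + 1/τ), the pole is at -1/τ = -0.00521, so τ = 1/0.00521 = 191.9 s.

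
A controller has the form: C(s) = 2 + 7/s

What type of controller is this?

This is a Proportional-Integral (PI) controller.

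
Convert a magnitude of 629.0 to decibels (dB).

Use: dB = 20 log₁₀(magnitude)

dB = 20 log₁₀(629.0) = 56.0 dB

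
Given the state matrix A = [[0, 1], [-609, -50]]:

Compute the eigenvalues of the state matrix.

det(A - λI) = λ² - (-50)λ + 609 = (λ - (-21))(λ - (-29)). Eigenvalues: -21, -29.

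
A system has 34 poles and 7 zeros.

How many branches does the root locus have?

Root locus has n branches where n = number of poles = 34.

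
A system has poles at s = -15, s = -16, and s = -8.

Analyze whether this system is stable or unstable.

All poles are in the left half-plane. System is stable.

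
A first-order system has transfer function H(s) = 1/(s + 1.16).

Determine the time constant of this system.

For H(s) = 1/(s + 1/τ), the pole is at -1/τ = -1.16, so τ = 1/1.16 = 0.8621 s.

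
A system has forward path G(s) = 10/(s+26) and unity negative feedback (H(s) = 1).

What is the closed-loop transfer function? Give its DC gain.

T(s) = G/(1+GH) = [10/(s+26)] / [1 + 10/(s+26)] = 10/(s+26+10) = 10/(s+36). DC gain = 10/36 = 0.2778.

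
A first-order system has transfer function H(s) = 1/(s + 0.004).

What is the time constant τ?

For H(s) = 1/(s + 1/τ), the pole is at -1/τ = -0.004, so τ = 1/0.004 = 250 s.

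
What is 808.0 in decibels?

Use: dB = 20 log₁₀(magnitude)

dB = 20 log₁₀(808.0) = 58.1 dB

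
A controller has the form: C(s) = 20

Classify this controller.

This is a Proportional (P) controller.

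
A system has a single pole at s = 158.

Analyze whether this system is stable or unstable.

Pole at s = 158 is in the right half-plane. Unstable.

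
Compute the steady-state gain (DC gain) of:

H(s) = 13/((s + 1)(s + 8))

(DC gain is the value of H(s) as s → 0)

DC gain = H(0) = 13/(1 × 8) = 13/8 = 1.625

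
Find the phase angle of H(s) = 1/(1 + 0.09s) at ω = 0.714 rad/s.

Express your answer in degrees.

Phase = -arctan(ωτ) = -arctan(0.714 × 0.09) = -3.7°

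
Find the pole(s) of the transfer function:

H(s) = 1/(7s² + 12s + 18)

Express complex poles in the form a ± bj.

Discriminant = 12² - 4×7×18 = 144 - 504 = -360 < 0, so the poles are a complex conjugate pair s = (-12 ± j√360)/(2×7). Real part = -12/(2×7) = -12/14 ≈ -0.8571; imaginary part = ±√360/(2×7) ≈ 1.3553. Poles: s = -0.8571 ± 1.3553j.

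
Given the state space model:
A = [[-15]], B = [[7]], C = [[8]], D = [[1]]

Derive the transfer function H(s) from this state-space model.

(sI - A)⁻¹ = 1/(s + 15). H(s) = 8×7/(s + 15) + 1 = (s + 71)/(s + 15).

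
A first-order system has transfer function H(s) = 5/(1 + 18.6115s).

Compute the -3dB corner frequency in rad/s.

Corner frequency = 1/τ = 1/18.6115 = 0.054 rad/s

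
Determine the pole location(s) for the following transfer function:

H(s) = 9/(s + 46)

Pole is where denominator = 0: s + 46 = 0, so s = -46.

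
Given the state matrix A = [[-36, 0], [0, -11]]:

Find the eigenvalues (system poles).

For diagonal matrix, eigenvalues are diagonal entries: λ₁ = -36, λ₂ = -11.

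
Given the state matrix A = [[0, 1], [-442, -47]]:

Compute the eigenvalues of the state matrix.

det(A - λI) = λ² - (-47)λ + 442 = (λ - (-13))(λ - (-34)). Eigenvalues: -13, -34.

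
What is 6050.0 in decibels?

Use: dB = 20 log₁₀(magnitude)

dB = 20 log₁₀(6050.0) = 75.6 dB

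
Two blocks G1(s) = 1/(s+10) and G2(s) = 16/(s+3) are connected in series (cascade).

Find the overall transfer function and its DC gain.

Series: multiply transfer functions. G_eq = 1/(s+10) × 16/(s+3) = 16/((s+10)(s+3)). DC gain = 16/(10×3) = 0.5333.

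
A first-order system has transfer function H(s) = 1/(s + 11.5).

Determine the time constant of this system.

For H(s) = 1/(s + 1/τ), the pole is at -1/τ = -11.5, so τ = 1/11.5 = 0.0870 s.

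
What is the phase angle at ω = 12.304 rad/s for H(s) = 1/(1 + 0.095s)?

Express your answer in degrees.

Phase = -arctan(ωτ) = -arctan(12.304 × 0.095) = -49.5°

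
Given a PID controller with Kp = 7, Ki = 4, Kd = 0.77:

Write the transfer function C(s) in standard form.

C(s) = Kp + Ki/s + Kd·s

Substituting values: C(s) = 7 + 4/s + 0.77s = (0.77s² + 7s + 4)/s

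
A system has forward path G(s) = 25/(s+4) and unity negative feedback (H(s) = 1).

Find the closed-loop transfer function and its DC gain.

T(s) = G/(1+GH) = [25/(s+4)] / [1 + 25/(s+4)] = 25/(s+4+25) = 25/(s+29). DC gain = 25/29 = 0.8621.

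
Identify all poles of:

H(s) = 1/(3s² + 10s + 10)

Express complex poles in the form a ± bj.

Discriminant = 10² - 4×3×10 = 100 - 120 = -20 < 0, so the poles are a complex conjugate pair s = (-10 ± j√20)/(2×3). Real part = -10/(2×3) = -10/6 ≈ -1.6667; imaginary part = ±√20/(2×3) ≈ 0.7454. Poles: s = -1.6667 ± 0.7454j.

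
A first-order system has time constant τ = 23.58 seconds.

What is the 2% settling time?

For first-order system, 2% settling time ≈ 4τ = 4 × 23.58 = 94.32 s.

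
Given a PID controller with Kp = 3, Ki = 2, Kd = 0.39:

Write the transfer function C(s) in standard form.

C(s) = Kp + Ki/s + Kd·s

Substituting values: C(s) = 3 + 2/s + 0.39s = (0.39s² + 3s + 2)/s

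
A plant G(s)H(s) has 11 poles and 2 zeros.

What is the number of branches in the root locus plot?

Root locus has n branches where n = number of poles = 11.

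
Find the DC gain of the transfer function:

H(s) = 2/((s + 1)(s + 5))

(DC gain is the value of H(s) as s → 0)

DC gain = H(0) = 2/(1 × 5) = 2/5 = 0.4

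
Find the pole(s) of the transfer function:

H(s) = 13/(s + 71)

Pole is where denominator = 0: s + 71 = 0, so s = -71.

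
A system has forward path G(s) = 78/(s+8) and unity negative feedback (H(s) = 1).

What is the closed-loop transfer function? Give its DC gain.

T(s) = G/(1+GH) = [78/(s+8)] / [1 + 78/(s+8)] = 78/(s+8+78) = 78/(s+86). DC gain = 78/86 = 0.9070.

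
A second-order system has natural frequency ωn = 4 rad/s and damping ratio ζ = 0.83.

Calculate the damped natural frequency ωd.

ωd = ωn√(1 - ζ²) = 4√(1 - 0.83²) = 2.23 rad/s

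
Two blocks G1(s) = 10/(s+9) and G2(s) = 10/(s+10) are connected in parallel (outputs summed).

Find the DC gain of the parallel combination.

Parallel: G_eq = G1 + G2. DC gain = G1(0) + G2(0) = 10/9 + 10/10 = 1.1111 + 1 = 2.1111.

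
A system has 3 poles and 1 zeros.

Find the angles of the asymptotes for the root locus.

n - m = 3 - 1 = 2. Angles: θk = (2k + 1)·180°/2 = 90°, 270°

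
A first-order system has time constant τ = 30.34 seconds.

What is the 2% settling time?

For first-order system, 2% settling time ≈ 4τ = 4 × 30.34 = 121.36 s.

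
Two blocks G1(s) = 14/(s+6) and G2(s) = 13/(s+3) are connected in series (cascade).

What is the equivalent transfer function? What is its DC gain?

Series: multiply transfer functions. G_eq = 14/(s+6) × 13/(s+3) = 182/((s+6)(s+3)). DC gain = 182/(6×3) = 10.1111.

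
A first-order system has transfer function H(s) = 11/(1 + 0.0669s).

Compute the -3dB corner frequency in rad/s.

Corner frequency = 1/τ = 1/0.0669 = 14.948 rad/s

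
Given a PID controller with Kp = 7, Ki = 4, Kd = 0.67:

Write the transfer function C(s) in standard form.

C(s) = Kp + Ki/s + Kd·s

Substituting values: C(s) = 7 + 4/s + 0.67s = (0.67s² + 7s + 4)/s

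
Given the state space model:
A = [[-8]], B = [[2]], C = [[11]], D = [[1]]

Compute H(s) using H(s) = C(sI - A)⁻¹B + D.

(sI - A)⁻¹ = 1/(s + 8). H(s) = 11×2/(s + 8) + 1 = (s + 30)/(s + 8).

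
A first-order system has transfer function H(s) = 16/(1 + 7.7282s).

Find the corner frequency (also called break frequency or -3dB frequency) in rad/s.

Corner frequency = 1/τ = 1/7.7282 = 0.129 rad/s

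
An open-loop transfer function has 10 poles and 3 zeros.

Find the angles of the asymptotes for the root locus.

n - m = 10 - 3 = 7. Angles: θk = (2k + 1)·180°/7 = 25.71°, 77.14°, 128.57°, 180°, 231.43°, 282.86°, 334.29°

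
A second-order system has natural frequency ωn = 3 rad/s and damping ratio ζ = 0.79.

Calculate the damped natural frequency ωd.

ωd = ωn√(1 - ζ²) = 3√(1 - 0.79²) = 1.84 rad/s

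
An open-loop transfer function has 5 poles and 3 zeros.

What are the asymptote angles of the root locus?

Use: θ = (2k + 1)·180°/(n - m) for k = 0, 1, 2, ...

n - m = 5 - 3 = 2. Angles: θk = (2k + 1)·180°/2 = 90°, 270°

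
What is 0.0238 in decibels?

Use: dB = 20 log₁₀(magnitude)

dB = 20 log₁₀(0.0238) = -32.5 dB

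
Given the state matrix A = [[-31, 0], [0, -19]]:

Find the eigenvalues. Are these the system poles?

For diagonal matrix, eigenvalues are diagonal entries: λ₁ = -31, λ₂ = -19. Eigenvalues of A = system poles.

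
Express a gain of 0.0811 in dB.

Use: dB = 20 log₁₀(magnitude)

dB = 20 log₁₀(0.0811) = -21.8 dB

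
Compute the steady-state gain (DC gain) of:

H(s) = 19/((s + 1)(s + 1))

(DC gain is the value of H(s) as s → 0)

DC gain = H(0) = 19/(1 × 1) = 19/1 = 19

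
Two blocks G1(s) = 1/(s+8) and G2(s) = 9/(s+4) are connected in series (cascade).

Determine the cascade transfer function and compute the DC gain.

Series: multiply transfer functions. G_eq = 1/(s+8) × 9/(s+4) = 9/((s+8)(s+4)). DC gain = 9/(8×4) = 0.28125.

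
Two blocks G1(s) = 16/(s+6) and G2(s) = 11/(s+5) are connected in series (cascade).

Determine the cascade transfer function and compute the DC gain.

Series: multiply transfer functions. G_eq = 16/(s+6) × 11/(s+5) = 176/((s+6)(s+5)). DC gain = 176/(6×5) = 5.8667.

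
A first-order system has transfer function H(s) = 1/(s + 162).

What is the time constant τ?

For H(s) = 1/(s + 1/τ), the pole is at -1/τ = -162, so τ = 1/162 = 0.0062 s.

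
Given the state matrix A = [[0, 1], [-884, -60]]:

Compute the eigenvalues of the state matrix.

det(A - λI) = λ² - (-60)λ + 884 = (λ - (-34))(λ - (-26)). Eigenvalues: -34, -26.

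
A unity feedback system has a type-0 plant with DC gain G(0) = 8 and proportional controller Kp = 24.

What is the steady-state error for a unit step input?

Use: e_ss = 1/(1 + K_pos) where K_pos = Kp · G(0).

K_pos = Kp · G(0) = 24 × 8 = 192. e_ss = 1/(1 + 192) = 0.0052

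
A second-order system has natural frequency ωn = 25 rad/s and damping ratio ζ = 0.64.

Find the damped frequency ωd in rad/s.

ωd = ωn√(1 - ζ²) = 25√(1 - 0.64²) = 19.21 rad/s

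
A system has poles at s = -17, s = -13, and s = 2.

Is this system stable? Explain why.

Pole(s) at s = 2 are not in the left half-plane. System is unstable.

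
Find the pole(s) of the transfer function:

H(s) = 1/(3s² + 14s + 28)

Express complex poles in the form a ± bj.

Discriminant = 14² - 4×3×28 = 196 - 336 = -140 < 0, so the poles are a complex conjugate pair s = (-14 ± j√140)/(2×3). Real part = -14/(2×3) = -14/6 ≈ -2.3333; imaginary part = ±√140/(2×3) ≈ 1.9720. Poles: s = -2.3333 ± 1.9720j.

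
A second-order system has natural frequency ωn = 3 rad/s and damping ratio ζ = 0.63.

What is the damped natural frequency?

ωd = ωn√(1 - ζ²) = 3√(1 - 0.63²) = 2.33 rad/s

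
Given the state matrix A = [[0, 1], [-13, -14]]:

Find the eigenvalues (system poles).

det(A - λI) = λ² - (-14)λ + 13 = (λ - (-1))(λ - (-13)). Eigenvalues: -1, -13.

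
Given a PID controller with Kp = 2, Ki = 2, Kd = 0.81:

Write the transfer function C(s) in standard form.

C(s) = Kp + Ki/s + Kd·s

Substituting values: C(s) = 2 + 2/s + 0.81s = (0.81s² + 2s + 2)/s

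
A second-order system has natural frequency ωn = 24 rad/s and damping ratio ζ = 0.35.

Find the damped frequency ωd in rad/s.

ωd = ωn√(1 - ζ²) = 24√(1 - 0.35²) = 22.48 rad/s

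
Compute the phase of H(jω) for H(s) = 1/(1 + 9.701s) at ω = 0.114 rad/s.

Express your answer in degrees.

Phase = -arctan(ωτ) = -arctan(0.114 × 9.701) = -47.9°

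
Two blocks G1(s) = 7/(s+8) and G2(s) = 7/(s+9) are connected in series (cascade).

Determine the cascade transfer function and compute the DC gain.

Series: multiply transfer functions. G_eq = 7/(s+8) × 7/(s+9) = 49/((s+8)(s+9)). DC gain = 49/(8×9) = 0.6806.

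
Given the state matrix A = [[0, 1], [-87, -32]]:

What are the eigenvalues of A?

det(A - λI) = λ² - (-32)λ + 87 = (λ - (-29))(λ - (-3)). Eigenvalues: -29, -3.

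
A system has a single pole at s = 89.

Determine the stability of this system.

Pole at s = 89 is in the right half-plane. Unstable.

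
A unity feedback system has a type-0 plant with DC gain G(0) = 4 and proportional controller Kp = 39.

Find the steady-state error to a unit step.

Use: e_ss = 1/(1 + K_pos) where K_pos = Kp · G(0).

K_pos = Kp · G(0) = 39 × 4 = 156. e_ss = 1/(1 + 156) = 0.0064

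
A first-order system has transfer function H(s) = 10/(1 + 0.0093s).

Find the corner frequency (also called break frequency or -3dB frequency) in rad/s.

Corner frequency = 1/τ = 1/0.0093 = 107.527 rad/s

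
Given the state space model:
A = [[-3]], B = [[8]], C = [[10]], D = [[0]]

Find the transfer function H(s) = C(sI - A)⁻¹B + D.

(sI - A)⁻¹ = 1/(s + 3). H(s) = 10 × 8/(s + 3) + 0 = 80/(s + 3).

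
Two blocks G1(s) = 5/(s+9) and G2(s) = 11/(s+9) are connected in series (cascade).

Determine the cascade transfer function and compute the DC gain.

Series: multiply transfer functions. G_eq = 5/(s+9) × 11/(s+9) = 55/((s+9)(s+9)). DC gain = 55/(9×9) = 0.6790.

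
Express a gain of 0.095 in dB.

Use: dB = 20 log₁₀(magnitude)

dB = 20 log₁₀(0.095) = -20.4 dB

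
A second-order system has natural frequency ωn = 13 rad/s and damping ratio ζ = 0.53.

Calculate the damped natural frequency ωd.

ωd = ωn√(1 - ζ²) = 13√(1 - 0.53²) = 11.02 rad/s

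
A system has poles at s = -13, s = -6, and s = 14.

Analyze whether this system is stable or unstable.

Pole(s) at s = 14 are not in the left half-plane. System is unstable.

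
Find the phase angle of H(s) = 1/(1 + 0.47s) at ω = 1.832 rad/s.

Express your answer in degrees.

Phase = -arctan(ωτ) = -arctan(1.832 × 0.47) = -40.7°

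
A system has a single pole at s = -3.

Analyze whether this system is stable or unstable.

Pole at s = -3 is in the left half-plane. Stable.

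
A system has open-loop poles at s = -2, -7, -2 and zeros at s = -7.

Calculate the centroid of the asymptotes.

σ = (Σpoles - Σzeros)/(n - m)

σ = (Σpoles - Σzeros)/(n - m) = (-11 - (-7))/(3 - 1) = -4/2 = -2.0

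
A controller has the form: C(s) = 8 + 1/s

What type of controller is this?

This is a Proportional-Integral (PI) controller.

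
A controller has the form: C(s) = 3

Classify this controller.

This is a Proportional (P) controller.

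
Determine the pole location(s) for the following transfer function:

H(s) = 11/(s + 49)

Pole is where denominator = 0: s + 49 = 0, so s = -49.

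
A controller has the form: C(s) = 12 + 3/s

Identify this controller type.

This is a Proportional-Integral (PI) controller.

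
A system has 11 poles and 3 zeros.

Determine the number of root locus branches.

Root locus has n branches where n = number of poles = 11.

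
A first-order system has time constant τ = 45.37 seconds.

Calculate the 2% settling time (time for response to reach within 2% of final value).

For first-order system, 2% settling time ≈ 4τ = 4 × 45.37 = 181.48 s.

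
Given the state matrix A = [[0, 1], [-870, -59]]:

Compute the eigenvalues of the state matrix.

det(A - λI) = λ² - (-59)λ + 870 = (λ - (-29))(λ - (-30)). Eigenvalues: -29, -30.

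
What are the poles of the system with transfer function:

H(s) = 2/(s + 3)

Pole is where denominator = 0: s + 3 = 0, so s = -3.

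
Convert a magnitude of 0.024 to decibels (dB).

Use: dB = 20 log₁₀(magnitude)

dB = 20 log₁₀(0.024) = -32.4 dB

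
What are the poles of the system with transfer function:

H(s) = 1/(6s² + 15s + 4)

Discriminant = 15² - 4×6×4 = 225 - 96 = 129 > 0, so two distinct real poles. Using quadratic formula: s = (-15 ± √129)/(2×6) = (-15 ± √129)/12, with √129 ≈ 11.3578. s₁ ≈ -0.3035, s₂ ≈ -2.1965. Poles: s₁ = -0.3035, s₂ = -2.1965.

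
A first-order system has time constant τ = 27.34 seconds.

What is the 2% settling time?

For first-order system, 2% settling time ≈ 4τ = 4 × 27.34 = 109.36 s.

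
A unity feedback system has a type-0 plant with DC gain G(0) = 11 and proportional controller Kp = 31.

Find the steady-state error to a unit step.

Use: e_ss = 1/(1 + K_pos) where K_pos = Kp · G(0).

K_pos = Kp · G(0) = 31 × 11 = 341. e_ss = 1/(1 + 341) = 0.0029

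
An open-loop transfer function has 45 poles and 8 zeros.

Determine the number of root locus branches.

Root locus has n branches where n = number of poles = 45.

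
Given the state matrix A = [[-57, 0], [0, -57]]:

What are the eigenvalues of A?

For diagonal matrix, eigenvalues are diagonal entries: λ₁ = -57, λ₂ = -57.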